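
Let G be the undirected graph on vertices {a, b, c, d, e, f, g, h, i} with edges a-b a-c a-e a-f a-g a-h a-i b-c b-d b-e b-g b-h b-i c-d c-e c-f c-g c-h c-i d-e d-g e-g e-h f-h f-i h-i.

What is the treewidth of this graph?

A width-4 tree decomposition is:
Bags: B1 = {a, b, c, e, h}  B2 = {a, b, c, e, g}  B3 = {a, b, c, h, i}  B4 = {a, c, f, h, i}  B5 = {b, c, d, e, g}
Tree: B1–B2, B1–B3, B3–B4, B2–B5
The largest bag has 5 vertices, giving width 4; this decomposition certifies tw(G) ≤ 4. For the lower bound, the 5 vertices {a, c, f, h, i} are pairwise adjacent, and any tree decomposition puts a clique entirely inside one bag — forcing width ≥ 4. Combining the bounds, tw(G) = 4.

4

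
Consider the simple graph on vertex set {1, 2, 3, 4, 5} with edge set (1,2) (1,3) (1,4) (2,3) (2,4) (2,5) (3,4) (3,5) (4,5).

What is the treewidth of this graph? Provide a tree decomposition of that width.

Treewidth 3.
One such decomposition:
Bags: B1 = {1, 2, 3, 4}  B2 = {2, 3, 4, 5}
Tree: B1–B2

Each bag holds 4 vertices, so the decomposition has width 3, which upper-bounds the treewidth. For the lower bound, the 4 vertices {1, 2, 3, 4} are pairwise adjacent, and any tree decomposition puts a clique entirely inside one bag — forcing width ≥ 3. Hence tw(G) = 3 exactly.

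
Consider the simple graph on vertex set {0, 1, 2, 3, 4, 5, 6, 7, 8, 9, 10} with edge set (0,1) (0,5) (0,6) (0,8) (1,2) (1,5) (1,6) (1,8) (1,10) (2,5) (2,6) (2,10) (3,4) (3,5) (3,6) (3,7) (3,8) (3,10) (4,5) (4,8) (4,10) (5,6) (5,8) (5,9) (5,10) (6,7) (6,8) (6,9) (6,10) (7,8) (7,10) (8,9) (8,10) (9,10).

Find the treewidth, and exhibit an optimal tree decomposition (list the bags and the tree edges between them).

The largest bag has 5 vertices, giving width 4; this decomposition certifies tw(G) ≤ 4. Conversely, {3, 4, 5, 8, 10} is a clique of size 5, and the vertices of any clique must share a bag in every tree decomposition; so some bag has ≥ 5 vertices and tw(G) ≥ 4. The upper and lower bounds meet at 4, so that is the treewidth.

Treewidth 4.
One optimal decomposition is:
Bags: B1 = {3, 5, 6, 8, 10}  B2 = {3, 6, 7, 8, 10}  B3 = {3, 4, 5, 8, 10}  B4 = {1, 5, 6, 8, 10}  B5 = {0, 1, 5, 6, 8}  B6 = {1, 2, 5, 6, 10}  B7 = {5, 6, 8, 9, 10}
Tree: B1–B2, B1–B3, B1–B4, B4–B5, B4–B6, B4–B7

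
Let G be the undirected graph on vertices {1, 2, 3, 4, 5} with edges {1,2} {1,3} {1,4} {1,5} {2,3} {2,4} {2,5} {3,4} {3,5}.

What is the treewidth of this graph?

3

A width-3 tree decomposition is:
Bags: B1 = {1, 2, 3, 5}  B2 = {1, 2, 3, 4}
Tree: B1–B2
The largest bag has 4 vertices, giving width 3; this decomposition certifies tw(G) ≤ 3. On the other hand G contains the 4-clique {1, 2, 3, 4}. A clique must lie in a single bag of any decomposition, so no decomposition can have width below 3. The upper and lower bounds meet at 3, so that is the treewidth.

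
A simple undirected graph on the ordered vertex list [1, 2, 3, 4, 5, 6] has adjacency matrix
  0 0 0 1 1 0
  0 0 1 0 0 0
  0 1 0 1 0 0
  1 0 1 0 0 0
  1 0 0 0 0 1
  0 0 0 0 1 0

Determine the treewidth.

A width-1 tree decomposition is:
Bags: B1 = {5, 6}  B2 = {1, 5}  B3 = {1, 4}  B4 = {3, 4}  B5 = {2, 3}
Tree: B1–B2, B2–B3, B3–B4, B4–B5
Each bag holds 2 vertices, so the decomposition has width 1, which upper-bounds the treewidth. Any graph with an edge has treewidth ≥ 1, and G has the edge 6–5. Therefore the treewidth is 1.

1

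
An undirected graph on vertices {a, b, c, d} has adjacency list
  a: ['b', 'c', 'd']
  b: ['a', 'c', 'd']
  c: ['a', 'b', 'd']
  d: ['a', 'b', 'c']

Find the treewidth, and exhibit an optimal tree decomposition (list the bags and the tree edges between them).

Treewidth 3.
Bags: B1 = {a, b, c, d}
Tree: (single bag)

A single bag containing all 4 vertices is trivially a valid decomposition of width 3. Conversely, {a, b, c, d} is a clique of size 4, and the vertices of any clique must share a bag in every tree decomposition; so some bag has ≥ 4 vertices and tw(G) ≥ 3. Therefore the treewidth is 3.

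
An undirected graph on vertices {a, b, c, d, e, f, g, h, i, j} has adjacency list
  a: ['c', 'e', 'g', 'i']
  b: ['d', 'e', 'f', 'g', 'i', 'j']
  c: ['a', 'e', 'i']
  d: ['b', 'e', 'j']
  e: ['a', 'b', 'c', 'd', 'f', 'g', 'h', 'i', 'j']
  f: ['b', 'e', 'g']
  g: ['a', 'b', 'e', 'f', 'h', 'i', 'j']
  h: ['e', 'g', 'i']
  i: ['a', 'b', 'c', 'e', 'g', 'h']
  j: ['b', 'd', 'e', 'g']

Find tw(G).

A width-3 tree decomposition is:
Bags: B1 = {b, e, g, j}  B2 = {b, e, g, i}  B3 = {a, e, g, i}  B4 = {e, g, h, i}  B5 = {b, d, e, j}  B6 = {a, c, e, i}  B7 = {b, e, f, g}
Tree: B1–B2, B2–B3, B2–B4, B1–B5, B3–B6, B2–B7
Each bag holds 4 vertices, so the decomposition has width 3, which upper-bounds the treewidth. Conversely, {b, d, e, j} is a clique of size 4, and the vertices of any clique must share a bag in every tree decomposition; so some bag has ≥ 4 vertices and tw(G) ≥ 3. Therefore the treewidth is 3.

3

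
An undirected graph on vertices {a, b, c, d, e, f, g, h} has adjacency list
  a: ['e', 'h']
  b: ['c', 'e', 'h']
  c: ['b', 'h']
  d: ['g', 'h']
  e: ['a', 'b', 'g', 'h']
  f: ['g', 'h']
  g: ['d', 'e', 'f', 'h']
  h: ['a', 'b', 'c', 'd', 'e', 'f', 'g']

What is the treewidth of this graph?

A width-2 tree decomposition is:
Bags: B1 = {b, e, h}  B2 = {e, g, h}  B3 = {b, c, h}  B4 = {a, e, h}  B5 = {f, g, h}  B6 = {d, g, h}
Tree: B1–B2, B1–B3, B2–B4, B2–B5, B2–B6
Each bag holds 3 vertices, so the decomposition has width 2, which upper-bounds the treewidth. Conversely, {d, g, h} is a clique of size 3, and the vertices of any clique must share a bag in every tree decomposition; so some bag has ≥ 3 vertices and tw(G) ≥ 2. Combining the bounds, tw(G) = 2.

2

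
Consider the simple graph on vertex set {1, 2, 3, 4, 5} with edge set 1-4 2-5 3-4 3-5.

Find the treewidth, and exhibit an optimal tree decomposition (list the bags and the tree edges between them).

Each bag holds 2 vertices, so the decomposition has width 1, which upper-bounds the treewidth. G has an edge, so its treewidth is at least 1. Hence tw(G) = 1 exactly.

Treewidth 1.
Bags: B1 = {3, 4}  B2 = {3, 5}  B3 = {1, 4}  B4 = {2, 5}
Tree: B1–B2, B1–B3, B2–B4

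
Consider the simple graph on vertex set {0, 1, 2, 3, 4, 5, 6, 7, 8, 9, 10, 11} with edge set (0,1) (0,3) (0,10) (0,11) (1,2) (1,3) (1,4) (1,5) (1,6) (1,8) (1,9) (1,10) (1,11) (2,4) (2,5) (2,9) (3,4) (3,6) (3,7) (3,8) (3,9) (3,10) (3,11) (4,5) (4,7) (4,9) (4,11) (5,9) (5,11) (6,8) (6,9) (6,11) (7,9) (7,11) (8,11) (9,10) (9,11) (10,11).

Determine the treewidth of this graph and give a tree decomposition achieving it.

Treewidth 4.
One such decomposition:
Bags: B1 = {1, 3, 4, 9, 11}  B2 = {1, 3, 6, 9, 11}  B3 = {1, 3, 9, 10, 11}  B4 = {1, 4, 5, 9, 11}  B5 = {1, 3, 6, 8, 11}  B6 = {3, 4, 7, 9, 11}  B7 = {1, 2, 4, 5, 9}  B8 = {0, 1, 3, 10, 11}
Tree: B1–B2, B2–B3, B1–B4, B2–B5, B1–B6, B4–B7, B3–B8

Every bag has size at most 5, so the width is 5 − 1 = 4 and tw(G) ≤ 4. On the other hand G contains the 5-clique {1, 2, 4, 5, 9}. A clique must lie in a single bag of any decomposition, so no decomposition can have width below 4. Hence tw(G) = 4 exactly.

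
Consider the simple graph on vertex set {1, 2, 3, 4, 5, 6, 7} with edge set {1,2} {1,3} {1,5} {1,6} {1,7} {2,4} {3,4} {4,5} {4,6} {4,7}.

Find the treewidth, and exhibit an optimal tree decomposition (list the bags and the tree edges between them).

Treewidth 2.
Bags: B1 = {1, 3, 4}  B2 = {1, 2, 4}  B3 = {1, 4, 5}  B4 = {1, 4, 6}  B5 = {1, 4, 7}
Tree: B1–B2, B2–B3, B3–B4, B4–B5

Each bag holds 3 vertices, so the decomposition has width 2, which upper-bounds the treewidth. For the lower bound, G contains the cycle 1–3–4–2–1, so G is not a forest; only forests have treewidth ≤ 1, hence tw(G) ≥ 2. Hence tw(G) = 2 exactly.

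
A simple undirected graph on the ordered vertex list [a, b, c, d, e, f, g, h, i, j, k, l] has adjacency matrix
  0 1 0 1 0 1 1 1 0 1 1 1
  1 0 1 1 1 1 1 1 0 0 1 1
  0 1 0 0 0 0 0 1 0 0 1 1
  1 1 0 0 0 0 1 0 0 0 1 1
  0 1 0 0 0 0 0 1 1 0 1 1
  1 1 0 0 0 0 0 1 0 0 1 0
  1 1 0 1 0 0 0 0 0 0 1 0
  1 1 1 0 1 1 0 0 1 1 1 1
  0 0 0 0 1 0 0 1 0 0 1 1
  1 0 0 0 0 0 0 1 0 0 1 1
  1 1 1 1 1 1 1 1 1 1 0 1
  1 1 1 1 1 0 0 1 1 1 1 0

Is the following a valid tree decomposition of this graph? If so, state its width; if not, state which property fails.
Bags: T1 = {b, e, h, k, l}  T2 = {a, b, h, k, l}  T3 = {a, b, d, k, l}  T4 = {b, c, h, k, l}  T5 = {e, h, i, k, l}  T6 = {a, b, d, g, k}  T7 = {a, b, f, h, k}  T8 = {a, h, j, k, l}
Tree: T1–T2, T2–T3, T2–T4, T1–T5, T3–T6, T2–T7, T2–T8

Yes; width 4.

Every vertex of G appears in some bag (union = {a, b, c, d, e, f, g, h, i, j, k, l}); every edge is covered by a bag; and for each vertex v the set of bags containing v is connected in the bag tree. The decomposition is therefore valid. The largest bag has 5 vertices, so the width is 4.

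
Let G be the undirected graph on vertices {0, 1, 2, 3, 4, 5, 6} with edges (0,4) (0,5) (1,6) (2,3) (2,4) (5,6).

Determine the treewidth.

A width-1 tree decomposition is:
Bags: B1 = {1, 6}  B2 = {5, 6}  B3 = {0, 5}  B4 = {0, 4}  B5 = {2, 4}  B6 = {2, 3}
Tree: B1–B2, B2–B3, B3–B4, B4–B5, B5–B6
The largest bag has 2 vertices, giving width 1; this decomposition certifies tw(G) ≤ 1. Any graph with an edge has treewidth ≥ 1, and G has the edge 1–6. Combining the bounds, tw(G) = 1.

1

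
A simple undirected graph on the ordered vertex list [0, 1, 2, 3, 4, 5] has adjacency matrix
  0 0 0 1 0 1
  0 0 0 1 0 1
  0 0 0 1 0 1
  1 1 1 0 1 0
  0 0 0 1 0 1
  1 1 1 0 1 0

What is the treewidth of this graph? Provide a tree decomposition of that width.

Treewidth 2.
Bags: B1 = {3, 4, 5}  B2 = {0, 3, 5}  B3 = {2, 3, 5}  B4 = {1, 3, 5}
Tree: B1–B2, B2–B3, B3–B4

The largest bag has 3 vertices, giving width 2; this decomposition certifies tw(G) ≤ 2. Since 5–4–3–0–5 is a cycle in G, G is not acyclic. Forests are exactly the graphs of treewidth ≤ 1, so tw(G) ≥ 2. Hence tw(G) = 2 exactly.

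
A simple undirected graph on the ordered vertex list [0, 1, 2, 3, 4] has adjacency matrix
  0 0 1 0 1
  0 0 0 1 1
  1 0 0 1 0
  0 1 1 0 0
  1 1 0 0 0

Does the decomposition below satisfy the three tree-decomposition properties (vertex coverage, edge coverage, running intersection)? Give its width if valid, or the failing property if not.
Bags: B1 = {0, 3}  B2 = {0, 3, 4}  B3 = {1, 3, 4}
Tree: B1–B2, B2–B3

A tree decomposition must satisfy three properties: every vertex lies in some bag; for every edge, both endpoints lie together in some bag; and for every vertex, the bags containing it form a connected subtree. Here vertex 2 appears in no bag, so the decomposition is invalid.

No — vertex 2 appears in no bag.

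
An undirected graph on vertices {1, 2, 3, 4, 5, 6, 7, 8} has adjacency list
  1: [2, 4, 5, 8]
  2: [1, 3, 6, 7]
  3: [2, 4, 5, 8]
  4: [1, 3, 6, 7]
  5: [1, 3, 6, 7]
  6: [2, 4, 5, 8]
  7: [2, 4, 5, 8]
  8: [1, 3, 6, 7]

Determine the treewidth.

A width-4 tree decomposition is:
Bags: B1 = {1, 3, 4, 6, 7}  B2 = {1, 3, 5, 6, 7}  B3 = {1, 2, 3, 6, 7}  B4 = {1, 3, 6, 7, 8}
Tree: B1–B2, B2–B3, B3–B4
Each bag holds 5 vertices, so the decomposition has width 4, which upper-bounds the treewidth. For the lower bound: the 5 vertex sets {3,4}, {5,6}, {1,2}, {7}, {8} are disjoint, each induces a connected subgraph, and every pair is joined by at least one edge of G. Contracting each set to a single vertex therefore yields K_{5} as a minor, and since treewidth is minor-monotone, tw(G) ≥ tw(K_{5}) = 4. Therefore the treewidth is 4.

4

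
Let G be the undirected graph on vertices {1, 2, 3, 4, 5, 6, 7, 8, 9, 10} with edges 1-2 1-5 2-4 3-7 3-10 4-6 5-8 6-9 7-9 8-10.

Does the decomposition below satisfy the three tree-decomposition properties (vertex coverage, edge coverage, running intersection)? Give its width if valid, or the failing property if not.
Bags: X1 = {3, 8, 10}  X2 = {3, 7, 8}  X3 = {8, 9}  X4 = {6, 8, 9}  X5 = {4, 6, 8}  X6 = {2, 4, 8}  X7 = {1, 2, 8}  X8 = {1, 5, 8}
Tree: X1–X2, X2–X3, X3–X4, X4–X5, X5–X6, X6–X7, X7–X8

No — edge (7,9) lies in no bag.

A tree decomposition must satisfy three properties: every vertex lies in some bag; for every edge, both endpoints lie together in some bag; and for every vertex, the bags containing it form a connected subtree. Here edge (7,9) lies in no bag, so the decomposition is invalid.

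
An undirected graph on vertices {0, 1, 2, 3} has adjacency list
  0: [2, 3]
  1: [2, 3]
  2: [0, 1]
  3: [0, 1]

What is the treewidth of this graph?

A width-2 tree decomposition is:
Bags: B1 = {0, 1, 2}  B2 = {0, 1, 3}
Tree: B1–B2
The largest bag has 3 vertices, giving width 2; this decomposition certifies tw(G) ≤ 2. Since 0–2–1–3–0 is a cycle in G, G is not acyclic. Forests are exactly the graphs of treewidth ≤ 1, so tw(G) ≥ 2. Combining the bounds, tw(G) = 2.

2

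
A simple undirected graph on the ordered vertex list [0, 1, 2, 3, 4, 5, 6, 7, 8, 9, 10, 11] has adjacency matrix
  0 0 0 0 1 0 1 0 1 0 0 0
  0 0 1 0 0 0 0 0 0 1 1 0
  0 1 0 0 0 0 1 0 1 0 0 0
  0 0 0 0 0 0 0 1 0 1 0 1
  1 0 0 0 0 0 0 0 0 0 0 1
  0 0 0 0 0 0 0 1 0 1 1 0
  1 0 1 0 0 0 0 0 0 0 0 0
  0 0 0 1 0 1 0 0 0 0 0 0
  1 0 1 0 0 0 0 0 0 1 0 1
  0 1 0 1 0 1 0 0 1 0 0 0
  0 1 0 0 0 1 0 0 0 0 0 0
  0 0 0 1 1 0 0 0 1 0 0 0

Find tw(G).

A width-3 tree decomposition is:
Bags: B1 = {0, 2, 4, 6}  B2 = {0, 2, 4, 8}  B3 = {2, 4, 8, 11}  B4 = {1, 2, 8, 11}  B5 = {1, 8, 9, 11}  B6 = {1, 3, 9, 11}  B7 = {1, 3, 9, 10}  B8 = {3, 5, 9, 10}  B9 = {3, 5, 7, 10}
Tree: B1–B2, B2–B3, B3–B4, B4–B5, B5–B6, B6–B7, B7–B8, B8–B9
Each bag holds 4 vertices, so the decomposition has width 3, which upper-bounds the treewidth. For the lower bound: the 4 vertex sets {0,4,6}, {2}, {8}, {1,3,9,11} are disjoint, each induces a connected subgraph, and every pair is joined by at least one edge of G. Contracting each set to a single vertex therefore yields K_{4} as a minor, and since treewidth is minor-monotone, tw(G) ≥ tw(K_{4}) = 3. Hence tw(G) = 3 exactly.

3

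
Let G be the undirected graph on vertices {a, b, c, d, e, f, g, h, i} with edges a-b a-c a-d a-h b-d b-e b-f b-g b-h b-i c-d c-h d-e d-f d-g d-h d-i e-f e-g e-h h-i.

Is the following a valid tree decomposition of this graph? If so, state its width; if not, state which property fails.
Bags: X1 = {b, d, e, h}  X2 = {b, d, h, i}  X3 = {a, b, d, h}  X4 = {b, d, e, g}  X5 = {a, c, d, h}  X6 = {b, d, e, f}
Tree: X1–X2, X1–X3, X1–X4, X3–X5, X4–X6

Vertex coverage: the bags together contain {a, b, c, d, e, f, g, h, i}, the full vertex set. Edge coverage: each edge of G has both endpoints in at least one bag. Running intersection: for every vertex, the bags containing it form a connected subtree. All three properties hold, so this is a valid tree decomposition of width max|bag| − 1 = 3, and hence tw(G) ≤ 3.

Yes; width 3.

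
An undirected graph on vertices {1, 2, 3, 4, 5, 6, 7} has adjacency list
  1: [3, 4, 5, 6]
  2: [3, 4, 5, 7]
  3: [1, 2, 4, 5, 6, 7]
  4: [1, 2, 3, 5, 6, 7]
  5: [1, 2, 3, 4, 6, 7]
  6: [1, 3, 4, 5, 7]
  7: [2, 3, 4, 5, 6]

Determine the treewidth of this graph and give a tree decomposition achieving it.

Treewidth 4.
One optimal decomposition is:
Bags: B1 = {3, 4, 5, 6, 7}  B2 = {2, 3, 4, 5, 7}  B3 = {1, 3, 4, 5, 6}
Tree: B1–B2, B1–B3

Every bag has size at most 5, so the width is 5 − 1 = 4 and tw(G) ≤ 4. For the lower bound, the 5 vertices {2, 3, 4, 5, 7} are pairwise adjacent, and any tree decomposition puts a clique entirely inside one bag — forcing width ≥ 4. Combining the bounds, tw(G) = 4.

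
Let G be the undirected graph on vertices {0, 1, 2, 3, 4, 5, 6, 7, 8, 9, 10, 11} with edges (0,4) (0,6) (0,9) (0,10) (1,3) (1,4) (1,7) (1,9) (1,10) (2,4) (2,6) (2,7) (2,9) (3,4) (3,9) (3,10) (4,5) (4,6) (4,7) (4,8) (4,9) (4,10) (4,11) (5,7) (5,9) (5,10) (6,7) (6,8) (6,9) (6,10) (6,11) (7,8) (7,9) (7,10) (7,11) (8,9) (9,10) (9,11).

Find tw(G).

A width-4 tree decomposition is:
Bags: B1 = {4, 6, 7, 9, 10}  B2 = {4, 6, 7, 9, 11}  B3 = {4, 6, 7, 8, 9}  B4 = {4, 5, 7, 9, 10}  B5 = {2, 4, 6, 7, 9}  B6 = {1, 4, 7, 9, 10}  B7 = {1, 3, 4, 9, 10}  B8 = {0, 4, 6, 9, 10}
Tree: B1–B2, B1–B3, B1–B4, B2–B5, B1–B6, B6–B7, B1–B8
Every bag has size at most 5, so the width is 5 − 1 = 4 and tw(G) ≤ 4. Conversely, {0, 4, 6, 9, 10} is a clique of size 5, and the vertices of any clique must share a bag in every tree decomposition; so some bag has ≥ 5 vertices and tw(G) ≥ 4. Therefore the treewidth is 4.

4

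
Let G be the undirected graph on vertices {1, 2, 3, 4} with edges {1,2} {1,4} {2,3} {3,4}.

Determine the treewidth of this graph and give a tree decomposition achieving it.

Each bag holds 3 vertices, so the decomposition has width 2, which upper-bounds the treewidth. The edges 3–2–1–4–3 form a cycle, so G is not a tree and its treewidth is at least 2. Combining the bounds, tw(G) = 2.

Treewidth 2.
Bags: B1 = {1, 2, 3}  B2 = {1, 3, 4}
Tree: B1–B2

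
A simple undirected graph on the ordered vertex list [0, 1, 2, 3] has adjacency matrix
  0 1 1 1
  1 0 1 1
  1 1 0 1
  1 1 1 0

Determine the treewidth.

A width-3 tree decomposition is:
Bags: B1 = {0, 1, 2, 3}
Tree: (single bag)
With just one bag of size 4, the width is 4 − 1 = 3, so tw(G) ≤ 3. Conversely, {0, 1, 2, 3} is a clique of size 4, and the vertices of any clique must share a bag in every tree decomposition; so some bag has ≥ 4 vertices and tw(G) ≥ 3. The upper and lower bounds meet at 3, so that is the treewidth.

3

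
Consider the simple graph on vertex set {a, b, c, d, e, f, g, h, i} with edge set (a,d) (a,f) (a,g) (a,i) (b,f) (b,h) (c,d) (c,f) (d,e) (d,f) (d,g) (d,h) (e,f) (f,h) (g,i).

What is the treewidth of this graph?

A width-2 tree decomposition is:
Bags: B1 = {c, d, f}  B2 = {d, e, f}  B3 = {a, d, f}  B4 = {d, f, h}  B5 = {b, f, h}  B6 = {a, d, g}  B7 = {a, g, i}
Tree: B1–B2, B2–B3, B1–B4, B4–B5, B3–B6, B6–B7
Every bag has size at most 3, so the width is 3 − 1 = 2 and tw(G) ≤ 2. Conversely, {a, d, g} is a clique of size 3, and the vertices of any clique must share a bag in every tree decomposition; so some bag has ≥ 3 vertices and tw(G) ≥ 2. Combining the bounds, tw(G) = 2.

2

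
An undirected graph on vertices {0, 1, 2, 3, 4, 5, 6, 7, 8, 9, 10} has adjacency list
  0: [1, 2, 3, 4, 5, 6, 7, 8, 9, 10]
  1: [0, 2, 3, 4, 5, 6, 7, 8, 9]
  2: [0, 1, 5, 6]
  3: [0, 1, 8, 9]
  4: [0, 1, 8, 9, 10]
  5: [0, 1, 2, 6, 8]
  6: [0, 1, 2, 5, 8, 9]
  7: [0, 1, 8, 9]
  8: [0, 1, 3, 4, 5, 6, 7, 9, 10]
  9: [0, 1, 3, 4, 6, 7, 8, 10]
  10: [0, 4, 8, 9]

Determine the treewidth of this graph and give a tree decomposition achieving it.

Treewidth 4.
One such decomposition:
Bags: B1 = {0, 1, 4, 8, 9}  B2 = {0, 1, 3, 8, 9}  B3 = {0, 1, 7, 8, 9}  B4 = {0, 4, 8, 9, 10}  B5 = {0, 1, 6, 8, 9}  B6 = {0, 1, 5, 6, 8}  B7 = {0, 1, 2, 5, 6}
Tree: B1–B2, B1–B3, B1–B4, B1–B5, B5–B6, B6–B7

The largest bag has 5 vertices, giving width 4; this decomposition certifies tw(G) ≤ 4. Conversely, {0, 1, 3, 8, 9} is a clique of size 5, and the vertices of any clique must share a bag in every tree decomposition; so some bag has ≥ 5 vertices and tw(G) ≥ 4. Therefore the treewidth is 4.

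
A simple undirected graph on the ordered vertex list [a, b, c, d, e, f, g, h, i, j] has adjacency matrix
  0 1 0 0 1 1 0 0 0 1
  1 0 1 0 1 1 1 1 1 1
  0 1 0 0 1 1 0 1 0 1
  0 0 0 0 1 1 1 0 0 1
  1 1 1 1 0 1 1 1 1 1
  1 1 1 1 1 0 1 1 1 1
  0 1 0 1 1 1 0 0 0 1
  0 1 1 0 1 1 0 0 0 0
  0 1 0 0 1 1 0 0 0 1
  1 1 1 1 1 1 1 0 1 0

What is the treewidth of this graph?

4

A width-4 tree decomposition is:
Bags: B1 = {b, c, e, f, j}  B2 = {b, e, f, i, j}  B3 = {b, c, e, f, h}  B4 = {b, e, f, g, j}  B5 = {a, b, e, f, j}  B6 = {d, e, f, g, j}
Tree: B1–B2, B1–B3, B2–B4, B4–B5, B4–B6
The largest bag has 5 vertices, giving width 4; this decomposition certifies tw(G) ≤ 4. On the other hand G contains the 5-clique {d, e, f, g, j}. A clique must lie in a single bag of any decomposition, so no decomposition can have width below 4. Hence tw(G) = 4 exactly.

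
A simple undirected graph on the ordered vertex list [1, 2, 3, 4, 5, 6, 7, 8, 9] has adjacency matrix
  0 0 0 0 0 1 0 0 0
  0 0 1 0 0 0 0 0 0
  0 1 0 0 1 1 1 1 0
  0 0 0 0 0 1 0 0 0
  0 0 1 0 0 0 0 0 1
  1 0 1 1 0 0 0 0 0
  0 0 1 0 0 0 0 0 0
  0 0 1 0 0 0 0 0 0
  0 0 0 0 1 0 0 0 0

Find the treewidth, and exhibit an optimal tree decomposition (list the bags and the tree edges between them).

Each bag holds 2 vertices, so the decomposition has width 1, which upper-bounds the treewidth. Any graph with an edge has treewidth ≥ 1, and G has the edge 6–1. Combining the bounds, tw(G) = 1.

Treewidth 1.
Bags: B1 = {1, 6}  B2 = {3, 6}  B3 = {3, 8}  B4 = {3, 5}  B5 = {4, 6}  B6 = {3, 7}  B7 = {2, 3}  B8 = {5, 9}
Tree: B1–B2, B2–B3, B3–B4, B1–B5, B4–B6, B3–B7, B4–B8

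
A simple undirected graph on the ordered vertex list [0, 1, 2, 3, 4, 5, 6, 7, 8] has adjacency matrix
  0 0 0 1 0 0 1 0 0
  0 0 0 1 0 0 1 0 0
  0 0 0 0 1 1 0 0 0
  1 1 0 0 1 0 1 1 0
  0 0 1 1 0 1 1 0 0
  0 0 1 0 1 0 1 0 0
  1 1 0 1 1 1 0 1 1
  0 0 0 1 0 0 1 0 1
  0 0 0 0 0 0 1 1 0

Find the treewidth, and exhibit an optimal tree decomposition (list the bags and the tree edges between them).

Treewidth 2.
One such decomposition:
Bags: B1 = {1, 3, 6}  B2 = {3, 4, 6}  B3 = {0, 3, 6}  B4 = {4, 5, 6}  B5 = {2, 4, 5}  B6 = {3, 6, 7}  B7 = {6, 7, 8}
Tree: B1–B2, B2–B3, B2–B4, B4–B5, B1–B6, B6–B7

The largest bag has 3 vertices, giving width 2; this decomposition certifies tw(G) ≤ 2. On the other hand G contains the 3-clique {2, 4, 5}. A clique must lie in a single bag of any decomposition, so no decomposition can have width below 2. The upper and lower bounds meet at 2, so that is the treewidth.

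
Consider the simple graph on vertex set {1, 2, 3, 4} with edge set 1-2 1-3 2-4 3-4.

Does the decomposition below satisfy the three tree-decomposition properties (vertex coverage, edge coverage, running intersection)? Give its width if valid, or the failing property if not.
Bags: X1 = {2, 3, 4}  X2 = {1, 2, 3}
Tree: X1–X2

Yes; width 2.

Every vertex of G appears in some bag (union = {1, 2, 3, 4}); every edge is covered by a bag; and for each vertex v the set of bags containing v is connected in the bag tree. The decomposition is therefore valid. The largest bag has 3 vertices, so the width is 2.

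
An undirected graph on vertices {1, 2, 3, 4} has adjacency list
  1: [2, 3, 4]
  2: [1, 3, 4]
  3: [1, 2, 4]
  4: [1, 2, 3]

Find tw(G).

A width-3 tree decomposition is:
Bags: B1 = {1, 2, 3, 4}
Tree: (single bag)
With just one bag of size 4, the width is 4 − 1 = 3, so tw(G) ≤ 3. On the other hand G contains the 4-clique {1, 2, 3, 4}. A clique must lie in a single bag of any decomposition, so no decomposition can have width below 3. The upper and lower bounds meet at 3, so that is the treewidth.

3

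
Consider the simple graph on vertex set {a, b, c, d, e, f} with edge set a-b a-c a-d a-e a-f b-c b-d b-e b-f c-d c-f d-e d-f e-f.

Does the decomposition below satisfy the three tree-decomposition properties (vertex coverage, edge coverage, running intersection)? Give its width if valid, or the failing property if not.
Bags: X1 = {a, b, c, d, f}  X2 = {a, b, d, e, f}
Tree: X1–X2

Every vertex of G appears in some bag (union = {a, b, c, d, e, f}); every edge is covered by a bag; and for each vertex v the set of bags containing v is connected in the bag tree. The decomposition is therefore valid. The largest bag has 5 vertices, so the width is 4.

Yes; width 4.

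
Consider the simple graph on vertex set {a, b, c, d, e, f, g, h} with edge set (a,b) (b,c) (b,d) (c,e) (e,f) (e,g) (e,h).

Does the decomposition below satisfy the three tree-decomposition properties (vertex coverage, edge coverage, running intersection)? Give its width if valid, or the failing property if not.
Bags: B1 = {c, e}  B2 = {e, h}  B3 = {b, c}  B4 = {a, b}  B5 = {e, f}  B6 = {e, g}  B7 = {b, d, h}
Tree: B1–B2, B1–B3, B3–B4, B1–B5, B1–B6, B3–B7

A tree decomposition must satisfy three properties: every vertex lies in some bag; for every edge, both endpoints lie together in some bag; and for every vertex, the bags containing it form a connected subtree. Here bags containing vertex h are not connected in the tree, so the decomposition is invalid.

No — bags containing vertex h are not connected in the tree.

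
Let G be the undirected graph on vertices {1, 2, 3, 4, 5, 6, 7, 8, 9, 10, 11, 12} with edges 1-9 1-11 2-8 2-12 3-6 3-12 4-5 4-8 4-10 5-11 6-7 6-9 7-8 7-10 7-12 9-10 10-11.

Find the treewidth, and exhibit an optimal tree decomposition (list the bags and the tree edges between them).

The largest bag has 4 vertices, giving width 3; this decomposition certifies tw(G) ≤ 3. For the lower bound: the 4 vertex sets {2,3,12}, {8}, {7}, {4,6,9,10} are disjoint, each induces a connected subgraph, and every pair is joined by at least one edge of G. Contracting each set to a single vertex therefore yields K_{4} as a minor, and since treewidth is minor-monotone, tw(G) ≥ tw(K_{4}) = 3. Combining the bounds, tw(G) = 3.

Treewidth 3.
Bags: B1 = {2, 3, 8, 12}  B2 = {3, 7, 8, 12}  B3 = {3, 6, 7, 8}  B4 = {4, 6, 7, 8}  B5 = {4, 6, 7, 10}  B6 = {4, 6, 9, 10}  B7 = {4, 5, 9, 10}  B8 = {5, 9, 10, 11}  B9 = {1, 5, 9, 11}
Tree: B1–B2, B2–B3, B3–B4, B4–B5, B5–B6, B6–B7, B7–B8, B8–B9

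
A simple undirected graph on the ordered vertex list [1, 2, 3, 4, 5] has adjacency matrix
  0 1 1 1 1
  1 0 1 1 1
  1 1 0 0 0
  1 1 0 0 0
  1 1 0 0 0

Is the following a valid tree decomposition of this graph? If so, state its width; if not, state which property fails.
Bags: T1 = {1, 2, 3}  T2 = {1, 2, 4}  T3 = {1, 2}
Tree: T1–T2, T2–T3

No — vertex 5 appears in no bag.

A tree decomposition must satisfy three properties: every vertex lies in some bag; for every edge, both endpoints lie together in some bag; and for every vertex, the bags containing it form a connected subtree. Here vertex 5 appears in no bag, so the decomposition is invalid.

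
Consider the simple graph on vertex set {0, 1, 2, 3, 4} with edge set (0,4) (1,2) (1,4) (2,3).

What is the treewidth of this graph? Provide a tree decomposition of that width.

Treewidth 1.
One optimal decomposition is:
Bags: B1 = {0, 4}  B2 = {1, 4}  B3 = {1, 2}  B4 = {2, 3}
Tree: B1–B2, B2–B3, B3–B4

Each bag holds 2 vertices, so the decomposition has width 1, which upper-bounds the treewidth. G has an edge, so its treewidth is at least 1. The upper and lower bounds meet at 1, so that is the treewidth.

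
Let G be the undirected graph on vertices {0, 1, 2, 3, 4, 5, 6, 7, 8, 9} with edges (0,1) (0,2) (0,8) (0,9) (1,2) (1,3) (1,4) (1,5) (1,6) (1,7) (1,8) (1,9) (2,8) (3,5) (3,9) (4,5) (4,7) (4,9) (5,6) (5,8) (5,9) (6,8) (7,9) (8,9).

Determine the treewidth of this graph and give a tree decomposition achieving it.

Treewidth 3.
One such decomposition:
Bags: B1 = {0, 1, 8, 9}  B2 = {1, 5, 8, 9}  B3 = {0, 1, 2, 8}  B4 = {1, 4, 5, 9}  B5 = {1, 4, 7, 9}  B6 = {1, 3, 5, 9}  B7 = {1, 5, 6, 8}
Tree: B1–B2, B1–B3, B2–B4, B4–B5, B4–B6, B2–B7

Each bag holds 4 vertices, so the decomposition has width 3, which upper-bounds the treewidth. On the other hand G contains the 4-clique {0, 1, 8, 9}. A clique must lie in a single bag of any decomposition, so no decomposition can have width below 3. The upper and lower bounds meet at 3, so that is the treewidth.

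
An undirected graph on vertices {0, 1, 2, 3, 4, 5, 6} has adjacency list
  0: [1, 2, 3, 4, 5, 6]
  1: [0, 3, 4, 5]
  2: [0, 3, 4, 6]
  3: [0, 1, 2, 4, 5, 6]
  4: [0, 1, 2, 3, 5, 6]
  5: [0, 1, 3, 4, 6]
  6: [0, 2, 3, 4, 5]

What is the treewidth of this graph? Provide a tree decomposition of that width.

Every bag has size at most 5, so the width is 5 − 1 = 4 and tw(G) ≤ 4. For the lower bound, the 5 vertices {0, 2, 3, 4, 6} are pairwise adjacent, and any tree decomposition puts a clique entirely inside one bag — forcing width ≥ 4. Therefore the treewidth is 4.

Treewidth 4.
One optimal decomposition is:
Bags: B1 = {0, 1, 3, 4, 5}  B2 = {0, 3, 4, 5, 6}  B3 = {0, 2, 3, 4, 6}
Tree: B1–B2, B2–B3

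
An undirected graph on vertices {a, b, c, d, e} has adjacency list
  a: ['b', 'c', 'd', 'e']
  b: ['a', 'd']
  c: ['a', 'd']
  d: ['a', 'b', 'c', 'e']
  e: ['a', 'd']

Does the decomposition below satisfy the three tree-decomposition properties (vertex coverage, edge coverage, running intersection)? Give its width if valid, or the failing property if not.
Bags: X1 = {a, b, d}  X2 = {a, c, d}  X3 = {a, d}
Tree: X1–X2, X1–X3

No — vertex e appears in no bag.

A tree decomposition must satisfy three properties: every vertex lies in some bag; for every edge, both endpoints lie together in some bag; and for every vertex, the bags containing it form a connected subtree. Here vertex e appears in no bag, so the decomposition is invalid.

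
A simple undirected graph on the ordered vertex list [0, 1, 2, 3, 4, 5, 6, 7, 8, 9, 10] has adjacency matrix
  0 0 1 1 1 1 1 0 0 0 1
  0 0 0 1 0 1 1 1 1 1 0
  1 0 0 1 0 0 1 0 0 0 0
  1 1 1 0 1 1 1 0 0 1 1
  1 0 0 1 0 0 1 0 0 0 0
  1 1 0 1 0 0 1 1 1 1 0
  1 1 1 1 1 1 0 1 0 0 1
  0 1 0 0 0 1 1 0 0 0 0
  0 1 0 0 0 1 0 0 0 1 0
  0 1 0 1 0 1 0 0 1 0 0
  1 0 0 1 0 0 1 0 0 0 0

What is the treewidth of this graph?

A width-3 tree decomposition is:
Bags: B1 = {1, 3, 5, 9}  B2 = {1, 3, 5, 6}  B3 = {0, 3, 5, 6}  B4 = {0, 2, 3, 6}  B5 = {0, 3, 4, 6}  B6 = {1, 5, 6, 7}  B7 = {1, 5, 8, 9}  B8 = {0, 3, 6, 10}
Tree: B1–B2, B2–B3, B3–B4, B3–B5, B2–B6, B1–B7, B4–B8
The largest bag has 4 vertices, giving width 3; this decomposition certifies tw(G) ≤ 3. Conversely, {1, 5, 8, 9} is a clique of size 4, and the vertices of any clique must share a bag in every tree decomposition; so some bag has ≥ 4 vertices and tw(G) ≥ 3. Therefore the treewidth is 3.

3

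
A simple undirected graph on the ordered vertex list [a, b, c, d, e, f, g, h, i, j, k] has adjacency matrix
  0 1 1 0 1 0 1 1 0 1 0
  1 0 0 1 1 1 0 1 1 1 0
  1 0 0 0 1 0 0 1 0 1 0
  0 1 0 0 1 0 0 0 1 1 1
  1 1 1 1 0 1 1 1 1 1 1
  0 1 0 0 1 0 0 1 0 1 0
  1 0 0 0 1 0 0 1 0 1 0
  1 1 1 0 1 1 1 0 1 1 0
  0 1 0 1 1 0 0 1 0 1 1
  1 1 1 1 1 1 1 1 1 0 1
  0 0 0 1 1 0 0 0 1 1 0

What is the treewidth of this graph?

4

A width-4 tree decomposition is:
Bags: B1 = {b, e, f, h, j}  B2 = {b, e, h, i, j}  B3 = {a, b, e, h, j}  B4 = {a, c, e, h, j}  B5 = {b, d, e, i, j}  B6 = {a, e, g, h, j}  B7 = {d, e, i, j, k}
Tree: B1–B2, B1–B3, B3–B4, B2–B5, B4–B6, B5–B7
Every bag has size at most 5, so the width is 5 − 1 = 4 and tw(G) ≤ 4. On the other hand G contains the 5-clique {d, e, i, j, k}. A clique must lie in a single bag of any decomposition, so no decomposition can have width below 4. The upper and lower bounds meet at 4, so that is the treewidth.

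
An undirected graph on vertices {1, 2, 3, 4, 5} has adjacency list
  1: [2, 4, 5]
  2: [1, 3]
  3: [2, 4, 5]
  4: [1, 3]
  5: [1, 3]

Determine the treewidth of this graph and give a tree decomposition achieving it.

Treewidth 2.
One optimal decomposition is:
Bags: B1 = {1, 3, 4}  B2 = {1, 3, 5}  B3 = {1, 2, 3}
Tree: B1–B2, B2–B3

Every bag has size at most 3, so the width is 3 − 1 = 2 and tw(G) ≤ 2. The edges 4–3–5–1–4 form a cycle, so G is not a tree and its treewidth is at least 2. The upper and lower bounds meet at 2, so that is the treewidth.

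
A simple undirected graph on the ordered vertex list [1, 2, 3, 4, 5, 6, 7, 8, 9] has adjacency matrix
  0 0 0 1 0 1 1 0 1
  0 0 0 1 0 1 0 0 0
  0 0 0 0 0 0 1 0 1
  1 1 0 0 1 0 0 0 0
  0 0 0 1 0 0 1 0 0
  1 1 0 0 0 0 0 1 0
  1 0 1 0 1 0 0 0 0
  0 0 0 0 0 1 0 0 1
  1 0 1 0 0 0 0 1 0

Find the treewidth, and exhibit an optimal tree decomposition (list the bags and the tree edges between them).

Treewidth 3.
One optimal decomposition is:
Bags: B1 = {2, 6, 8, 9}  B2 = {1, 2, 6, 9}  B3 = {1, 2, 4, 9}  B4 = {1, 3, 4, 9}  B5 = {1, 3, 4, 7}  B6 = {3, 4, 5, 7}
Tree: B1–B2, B2–B3, B3–B4, B4–B5, B5–B6

Each bag holds 4 vertices, so the decomposition has width 3, which upper-bounds the treewidth. For the lower bound: the 4 vertex sets {2,6,8}, {9}, {1}, {3,4,5,7} are disjoint, each induces a connected subgraph, and every pair is joined by at least one edge of G. Contracting each set to a single vertex therefore yields K_{4} as a minor, and since treewidth is minor-monotone, tw(G) ≥ tw(K_{4}) = 3. The upper and lower bounds meet at 3, so that is the treewidth.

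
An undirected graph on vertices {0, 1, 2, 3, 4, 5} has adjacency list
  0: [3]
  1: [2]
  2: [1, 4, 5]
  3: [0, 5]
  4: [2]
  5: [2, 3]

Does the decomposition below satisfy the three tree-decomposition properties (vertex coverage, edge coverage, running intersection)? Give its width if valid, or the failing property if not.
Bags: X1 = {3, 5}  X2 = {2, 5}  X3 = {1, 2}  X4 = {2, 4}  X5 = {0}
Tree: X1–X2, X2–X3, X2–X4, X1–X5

A tree decomposition must satisfy three properties: every vertex lies in some bag; for every edge, both endpoints lie together in some bag; and for every vertex, the bags containing it form a connected subtree. Here edge (3,0) lies in no bag, so the decomposition is invalid.

No — edge (3,0) lies in no bag.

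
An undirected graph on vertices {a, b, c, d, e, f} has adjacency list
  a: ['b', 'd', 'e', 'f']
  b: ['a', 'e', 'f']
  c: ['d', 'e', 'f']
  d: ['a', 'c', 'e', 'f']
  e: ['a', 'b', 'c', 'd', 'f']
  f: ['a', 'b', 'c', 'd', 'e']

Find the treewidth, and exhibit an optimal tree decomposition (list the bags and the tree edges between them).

Treewidth 3.
Bags: B1 = {a, d, e, f}  B2 = {a, b, e, f}  B3 = {c, d, e, f}
Tree: B1–B2, B1–B3

Every bag has size at most 4, so the width is 4 − 1 = 3 and tw(G) ≤ 3. Conversely, {c, d, e, f} is a clique of size 4, and the vertices of any clique must share a bag in every tree decomposition; so some bag has ≥ 4 vertices and tw(G) ≥ 3. Hence tw(G) = 3 exactly.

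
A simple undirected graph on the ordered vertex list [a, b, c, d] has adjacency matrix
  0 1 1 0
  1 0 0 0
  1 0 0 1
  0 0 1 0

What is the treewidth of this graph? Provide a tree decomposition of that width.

Every bag has size at most 2, so the width is 2 − 1 = 1 and tw(G) ≤ 1. Since G has at least one edge (e.g. d–c), it is not an edgeless graph, so tw(G) ≥ 1. Therefore the treewidth is 1.

Treewidth 1.
One such decomposition:
Bags: B1 = {c, d}  B2 = {a, c}  B3 = {a, b}
Tree: B1–B2, B2–B3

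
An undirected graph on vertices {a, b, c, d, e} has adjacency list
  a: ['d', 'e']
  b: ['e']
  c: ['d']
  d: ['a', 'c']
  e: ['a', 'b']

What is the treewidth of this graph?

1

A width-1 tree decomposition is:
Bags: B1 = {b, e}  B2 = {a, e}  B3 = {a, d}  B4 = {c, d}
Tree: B1–B2, B2–B3, B3–B4
Each bag holds 2 vertices, so the decomposition has width 1, which upper-bounds the treewidth. Any graph with an edge has treewidth ≥ 1, and G has the edge b–e. Therefore the treewidth is 1.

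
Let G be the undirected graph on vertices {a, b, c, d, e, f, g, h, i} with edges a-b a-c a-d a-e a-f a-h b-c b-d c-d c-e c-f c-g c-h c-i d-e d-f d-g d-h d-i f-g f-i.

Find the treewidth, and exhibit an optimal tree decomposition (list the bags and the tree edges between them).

Each bag holds 4 vertices, so the decomposition has width 3, which upper-bounds the treewidth. Conversely, {c, d, f, g} is a clique of size 4, and the vertices of any clique must share a bag in every tree decomposition; so some bag has ≥ 4 vertices and tw(G) ≥ 3. Hence tw(G) = 3 exactly.

Treewidth 3.
One optimal decomposition is:
Bags: B1 = {a, c, d, f}  B2 = {c, d, f, i}  B3 = {c, d, f, g}  B4 = {a, b, c, d}  B5 = {a, c, d, e}  B6 = {a, c, d, h}
Tree: B1–B2, B1–B3, B1–B4, B4–B5, B4–B6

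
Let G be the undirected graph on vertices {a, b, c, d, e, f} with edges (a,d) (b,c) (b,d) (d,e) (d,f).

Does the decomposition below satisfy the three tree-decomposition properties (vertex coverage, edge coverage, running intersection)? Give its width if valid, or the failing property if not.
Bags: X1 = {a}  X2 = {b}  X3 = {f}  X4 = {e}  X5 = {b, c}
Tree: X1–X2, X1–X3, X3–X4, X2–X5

A tree decomposition must satisfy three properties: every vertex lies in some bag; for every edge, both endpoints lie together in some bag; and for every vertex, the bags containing it form a connected subtree. Here vertex d appears in no bag, so the decomposition is invalid.

No — vertex d appears in no bag.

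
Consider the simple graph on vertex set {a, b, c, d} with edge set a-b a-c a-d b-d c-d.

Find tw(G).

A width-2 tree decomposition is:
Bags: B1 = {a, c, d}  B2 = {a, b, d}
Tree: B1–B2
Every bag has size at most 3, so the width is 3 − 1 = 2 and tw(G) ≤ 2. For the lower bound, the 3 vertices {a, c, d} are pairwise adjacent, and any tree decomposition puts a clique entirely inside one bag — forcing width ≥ 2. Combining the bounds, tw(G) = 2.

2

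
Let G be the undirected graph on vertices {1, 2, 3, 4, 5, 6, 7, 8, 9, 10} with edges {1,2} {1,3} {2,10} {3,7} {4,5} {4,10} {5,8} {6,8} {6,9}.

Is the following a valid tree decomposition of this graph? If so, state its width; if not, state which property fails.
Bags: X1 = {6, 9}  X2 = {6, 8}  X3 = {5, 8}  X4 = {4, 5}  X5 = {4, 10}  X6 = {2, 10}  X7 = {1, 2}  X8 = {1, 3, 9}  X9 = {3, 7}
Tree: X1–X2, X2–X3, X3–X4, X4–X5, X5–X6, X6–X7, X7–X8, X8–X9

A tree decomposition must satisfy three properties: every vertex lies in some bag; for every edge, both endpoints lie together in some bag; and for every vertex, the bags containing it form a connected subtree. Here bags containing vertex 9 are not connected in the tree, so the decomposition is invalid.

No — bags containing vertex 9 are not connected in the tree.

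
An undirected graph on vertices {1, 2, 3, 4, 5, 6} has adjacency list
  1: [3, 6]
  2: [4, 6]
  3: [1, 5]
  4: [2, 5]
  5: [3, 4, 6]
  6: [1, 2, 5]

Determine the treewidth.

2

A width-2 tree decomposition is:
Bags: B1 = {2, 4, 5}  B2 = {2, 5, 6}  B3 = {3, 5, 6}  B4 = {1, 3, 6}
Tree: B1–B2, B2–B3, B3–B4
Every bag has size at most 3, so the width is 3 − 1 = 2 and tw(G) ≤ 2. For the lower bound, G contains the cycle 4–2–6–5–4, so G is not a forest; only forests have treewidth ≤ 1, hence tw(G) ≥ 2. The upper and lower bounds meet at 2, so that is the treewidth.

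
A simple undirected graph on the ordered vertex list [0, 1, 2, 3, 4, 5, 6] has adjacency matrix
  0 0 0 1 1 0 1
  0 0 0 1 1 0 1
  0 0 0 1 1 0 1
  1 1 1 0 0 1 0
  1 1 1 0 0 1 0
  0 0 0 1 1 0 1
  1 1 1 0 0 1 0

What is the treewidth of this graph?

A width-3 tree decomposition is:
Bags: B1 = {1, 3, 4, 6}  B2 = {2, 3, 4, 6}  B3 = {3, 4, 5, 6}  B4 = {0, 3, 4, 6}
Tree: B1–B2, B2–B3, B3–B4
Each bag holds 4 vertices, so the decomposition has width 3, which upper-bounds the treewidth. For the lower bound: the 4 vertex sets {1,3}, {2,4}, {6}, {5} are disjoint, each induces a connected subgraph, and every pair is joined by at least one edge of G. Contracting each set to a single vertex therefore yields K_{4} as a minor, and since treewidth is minor-monotone, tw(G) ≥ tw(K_{4}) = 3. Combining the bounds, tw(G) = 3.

3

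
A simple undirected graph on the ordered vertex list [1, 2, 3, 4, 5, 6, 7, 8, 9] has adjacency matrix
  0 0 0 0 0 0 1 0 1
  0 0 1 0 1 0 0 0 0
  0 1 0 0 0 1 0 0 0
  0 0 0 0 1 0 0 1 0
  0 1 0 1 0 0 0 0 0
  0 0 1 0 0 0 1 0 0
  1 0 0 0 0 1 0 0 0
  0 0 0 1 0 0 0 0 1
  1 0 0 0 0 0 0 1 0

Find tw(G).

A width-2 tree decomposition is:
Bags: B1 = {1, 6, 7}  B2 = {1, 6, 9}  B3 = {6, 8, 9}  B4 = {4, 6, 8}  B5 = {4, 5, 6}  B6 = {2, 5, 6}  B7 = {2, 3, 6}
Tree: B1–B2, B2–B3, B3–B4, B4–B5, B5–B6, B6–B7
The largest bag has 3 vertices, giving width 2; this decomposition certifies tw(G) ≤ 2. The edges 6–7–1–9–8–4–5–2–3–6 form a cycle, so G is not a tree and its treewidth is at least 2. The upper and lower bounds meet at 2, so that is the treewidth.

2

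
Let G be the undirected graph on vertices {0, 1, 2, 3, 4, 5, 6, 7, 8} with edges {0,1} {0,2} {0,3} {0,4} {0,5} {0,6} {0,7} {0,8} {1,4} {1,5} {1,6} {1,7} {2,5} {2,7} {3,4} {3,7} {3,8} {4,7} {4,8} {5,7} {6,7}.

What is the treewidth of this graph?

3

A width-3 tree decomposition is:
Bags: B1 = {0, 1, 5, 7}  B2 = {0, 1, 4, 7}  B3 = {0, 2, 5, 7}  B4 = {0, 1, 6, 7}  B5 = {0, 3, 4, 7}  B6 = {0, 3, 4, 8}
Tree: B1–B2, B1–B3, B1–B4, B2–B5, B5–B6
Every bag has size at most 4, so the width is 4 − 1 = 3 and tw(G) ≤ 3. Conversely, {0, 3, 4, 8} is a clique of size 4, and the vertices of any clique must share a bag in every tree decomposition; so some bag has ≥ 4 vertices and tw(G) ≥ 3. Combining the bounds, tw(G) = 3.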